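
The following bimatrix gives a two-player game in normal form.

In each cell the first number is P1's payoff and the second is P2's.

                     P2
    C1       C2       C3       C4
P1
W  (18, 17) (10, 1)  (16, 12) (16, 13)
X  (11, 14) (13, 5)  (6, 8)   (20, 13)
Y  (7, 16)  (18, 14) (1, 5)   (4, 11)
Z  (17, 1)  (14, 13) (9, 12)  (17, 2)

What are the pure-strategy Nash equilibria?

Pure NE: (W, C1)

For each strategy profile, look for a profitable unilateral deviation.
(W, C1): P1 gets 18, best alternative 17; P2 gets 17, best alternative 13. No profitable deviation — NE.
(W, C2): P1 can switch to X (10 → 13). Not NE.
(W, C3): P2 can switch to C1 (12 → 17). Not NE.
(W, C4): P1 can switch to X (16 → 20). Not NE.
(X, C1): P1 can switch to W (11 → 18). Not NE.
(X, C2): P1 can switch to Y (13 → 18). Not NE.
(X, C3): P1 can switch to W (6 → 16). Not NE.
(X, C4): P2 can switch to C1 (13 → 14). Not NE.
(Y, C1): P1 can switch to W (7 → 18). Not NE.
(The remaining 7 profiles each have a profitable deviation by the same check.)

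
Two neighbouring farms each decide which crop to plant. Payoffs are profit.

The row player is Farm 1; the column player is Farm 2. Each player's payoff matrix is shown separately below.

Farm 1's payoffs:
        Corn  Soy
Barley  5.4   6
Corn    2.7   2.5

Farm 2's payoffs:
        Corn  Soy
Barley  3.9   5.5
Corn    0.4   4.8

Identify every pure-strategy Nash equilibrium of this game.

Pure NE: (Barley, Soy)

(Barley, Corn): Farm 2 can switch to Soy (3.9 → 5.5). Not NE.
(Barley, Soy): Farm 1 gets 6, best alternative 2.5; Farm 2 gets 5.5, best alternative 3.9. No profitable deviation — NE.
(Corn, Corn): Farm 1 can switch to Barley (2.7 → 5.4). Not NE.
(Corn, Soy): Farm 1 can switch to Barley (2.5 → 6). Not NE.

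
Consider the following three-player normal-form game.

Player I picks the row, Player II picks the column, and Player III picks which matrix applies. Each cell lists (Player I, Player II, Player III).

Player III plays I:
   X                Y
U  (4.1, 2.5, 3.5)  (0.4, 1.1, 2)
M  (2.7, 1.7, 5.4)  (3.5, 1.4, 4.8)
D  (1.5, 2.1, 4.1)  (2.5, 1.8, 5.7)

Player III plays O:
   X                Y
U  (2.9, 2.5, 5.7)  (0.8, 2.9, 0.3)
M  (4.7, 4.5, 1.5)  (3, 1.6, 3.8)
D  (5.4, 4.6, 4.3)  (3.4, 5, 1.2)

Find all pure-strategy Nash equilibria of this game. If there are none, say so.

Player I against (X, I): payoffs 4.1, 2.7, 1.5 → best response U.
Player I against (X, O): payoffs 2.9, 4.7, 5.4 → best response D.
Player I against (Y, I): payoffs 0.4, 3.5, 2.5 → best response M.
Player I against (Y, O): payoffs 0.8, 3, 3.4 → best response D.
Player II against (U, I): payoffs 2.5, 1.1 → best response X.
Player II against (U, O): payoffs 2.5, 2.9 → best response Y.
Player II against (M, I): payoffs 1.7, 1.4 → best response X.
Player II against (M, O): payoffs 4.5, 1.6 → best response X.
Player II against (D, I): payoffs 2.1, 1.8 → best response X.
Player II against (D, O): payoffs 4.6, 5 → best response Y.
Player III against (U, X): payoffs 3.5, 5.7 → best response O.
Player III against (U, Y): payoffs 2, 0.3 → best response I.
Player III against (M, X): payoffs 5.4, 1.5 → best response I.
Player III against (M, Y): payoffs 4.8, 3.8 → best response I.
Player III against (D, X): payoffs 4.1, 4.3 → best response O.
Player III against (D, Y): payoffs 5.7, 1.2 → best response I.
No profile is a mutual best response for all players.

none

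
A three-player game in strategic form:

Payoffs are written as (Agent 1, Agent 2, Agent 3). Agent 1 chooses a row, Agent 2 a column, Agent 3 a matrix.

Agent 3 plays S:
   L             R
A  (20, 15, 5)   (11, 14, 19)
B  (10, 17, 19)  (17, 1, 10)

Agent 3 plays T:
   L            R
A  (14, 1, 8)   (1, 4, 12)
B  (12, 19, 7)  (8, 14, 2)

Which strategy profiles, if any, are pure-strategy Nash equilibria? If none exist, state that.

This game has no pure Nash equilibrium.

For each strategy profile, look for a profitable unilateral deviation.
(A, L, S): Agent 3 can switch to T (5 → 8). Not NE.
(A, L, T): Agent 2 can switch to R (1 → 4). Not NE.
(A, R, S): Agent 1 can switch to B (11 → 17). Not NE.
(A, R, T): Agent 1 can switch to B (1 → 8). Not NE.
(B, L, S): Agent 1 can switch to A (10 → 20). Not NE.
(B, L, T): Agent 1 can switch to A (12 → 14). Not NE.
(B, R, S): Agent 2 can switch to L (1 → 17). Not NE.
(B, R, T): Agent 2 can switch to L (14 → 19). Not NE.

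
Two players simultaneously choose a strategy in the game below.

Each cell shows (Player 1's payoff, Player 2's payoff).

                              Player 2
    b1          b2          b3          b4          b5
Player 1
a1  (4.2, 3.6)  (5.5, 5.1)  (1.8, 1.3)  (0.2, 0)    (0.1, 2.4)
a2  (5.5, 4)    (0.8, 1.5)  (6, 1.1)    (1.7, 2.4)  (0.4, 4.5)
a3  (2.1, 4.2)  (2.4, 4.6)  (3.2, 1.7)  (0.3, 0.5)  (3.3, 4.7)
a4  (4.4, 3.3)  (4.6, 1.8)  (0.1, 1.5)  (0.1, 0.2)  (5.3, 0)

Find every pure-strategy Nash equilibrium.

(a1, b1): Player 1 can switch to a2 (4.2 → 5.5). Not NE.
(a1, b2): Player 1 gets 5.5, best alternative 4.6; Player 2 gets 5.1, best alternative 3.6. No profitable deviation — NE.
(a1, b3): Player 1 can switch to a2 (1.8 → 6). Not NE.
(a1, b4): Player 1 can switch to a2 (0.2 → 1.7). Not NE.
(a1, b5): Player 1 can switch to a2 (0.1 → 0.4). Not NE.
(a2, b1): Player 2 can switch to b5 (4 → 4.5). Not NE.
(a2, b2): Player 1 can switch to a1 (0.8 → 5.5). Not NE.
(a2, b3): Player 2 can switch to b1 (1.1 → 4). Not NE.
(a2, b4): Player 2 can switch to b1 (2.4 → 4). Not NE.
(a2, b5): Player 1 can switch to a3 (0.4 → 3.3). Not NE.
(a3, b1): Player 1 can switch to a1 (2.1 → 4.2). Not NE.
(The remaining 9 profiles each have a profitable deviation by the same check.)

Pure NE: (a1, b2)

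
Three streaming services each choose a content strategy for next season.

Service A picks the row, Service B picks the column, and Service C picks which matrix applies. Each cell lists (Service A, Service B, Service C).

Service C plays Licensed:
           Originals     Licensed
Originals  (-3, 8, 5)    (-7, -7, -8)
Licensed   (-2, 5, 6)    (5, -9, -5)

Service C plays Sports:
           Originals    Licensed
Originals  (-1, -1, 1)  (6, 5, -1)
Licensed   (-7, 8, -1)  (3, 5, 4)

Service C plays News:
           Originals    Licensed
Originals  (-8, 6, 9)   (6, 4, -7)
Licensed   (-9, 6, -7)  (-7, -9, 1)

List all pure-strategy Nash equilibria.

Service A against (Originals, Licensed): payoffs -3, -2 → best response Licensed.
Service A against (Originals, Sports): payoffs -1, -7 → best response Originals.
Service A against (Originals, News): payoffs -8, -9 → best response Originals.
Service A against (Licensed, Licensed): payoffs -7, 5 → best response Licensed.
Service A against (Licensed, Sports): payoffs 6, 3 → best response Originals.
Service A against (Licensed, News): payoffs 6, -7 → best response Originals.
Service B against (Originals, Licensed): payoffs 8, -7 → best response Originals.
Service B against (Originals, Sports): payoffs -1, 5 → best response Licensed.
Service B against (Originals, News): payoffs 6, 4 → best response Originals.
Service B against (Licensed, Licensed): payoffs 5, -9 → best response Originals.
Service B against (Licensed, Sports): payoffs 8, 5 → best response Originals.
Service B against (Licensed, News): payoffs 6, -9 → best response Originals.
Service C against (Originals, Originals): payoffs 5, 1, 9 → best response News.
Service C against (Originals, Licensed): payoffs -8, -1, -7 → best response Sports.
Service C against (Licensed, Originals): payoffs 6, -1, -7 → best response Licensed.
Service C against (Licensed, Licensed): payoffs -5, 4, 1 → best response Sports.
Mutual best responses: (Originals, Originals, News); (Originals, Licensed, Sports); (Licensed, Originals, Licensed).

Pure-strategy Nash equilibria: (Originals, Originals, News) and (Originals, Licensed, Sports) and (Licensed, Originals, Licensed)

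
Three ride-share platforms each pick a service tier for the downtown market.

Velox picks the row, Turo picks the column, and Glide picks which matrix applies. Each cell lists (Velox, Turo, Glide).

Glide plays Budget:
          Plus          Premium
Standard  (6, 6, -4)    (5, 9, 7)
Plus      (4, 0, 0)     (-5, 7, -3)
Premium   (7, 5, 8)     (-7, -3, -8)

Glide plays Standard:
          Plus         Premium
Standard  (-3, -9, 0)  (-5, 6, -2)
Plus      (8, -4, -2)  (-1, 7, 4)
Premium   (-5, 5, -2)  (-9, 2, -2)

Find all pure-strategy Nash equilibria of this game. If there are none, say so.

The pure Nash equilibria are (Standard, Premium, Budget); (Plus, Premium, Standard); (Premium, Plus, Budget).

Velox against (Plus, Budget): payoffs 6, 4, 7 → best response Premium.
Velox against (Plus, Standard): payoffs -3, 8, -5 → best response Plus.
Velox against (Premium, Budget): payoffs 5, -5, -7 → best response Standard.
Velox against (Premium, Standard): payoffs -5, -1, -9 → best response Plus.
Turo against (Standard, Budget): payoffs 6, 9 → best response Premium.
Turo against (Standard, Standard): payoffs -9, 6 → best response Premium.
Turo against (Plus, Budget): payoffs 0, 7 → best response Premium.
Turo against (Plus, Standard): payoffs -4, 7 → best response Premium.
Turo against (Premium, Budget): payoffs 5, -3 → best response Plus.
Turo against (Premium, Standard): payoffs 5, 2 → best response Plus.
Glide against (Standard, Plus): payoffs -4, 0 → best response Standard.
Glide against (Standard, Premium): payoffs 7, -2 → best response Budget.
Glide against (Plus, Plus): payoffs 0, -2 → best response Budget.
Glide against (Plus, Premium): payoffs -3, 4 → best response Standard.
Glide against (Premium, Plus): payoffs 8, -2 → best response Budget.
Glide against (Premium, Premium): payoffs -8, -2 → best response Standard.
Mutual best responses: (Standard, Premium, Budget); (Plus, Premium, Standard); (Premium, Plus, Budget).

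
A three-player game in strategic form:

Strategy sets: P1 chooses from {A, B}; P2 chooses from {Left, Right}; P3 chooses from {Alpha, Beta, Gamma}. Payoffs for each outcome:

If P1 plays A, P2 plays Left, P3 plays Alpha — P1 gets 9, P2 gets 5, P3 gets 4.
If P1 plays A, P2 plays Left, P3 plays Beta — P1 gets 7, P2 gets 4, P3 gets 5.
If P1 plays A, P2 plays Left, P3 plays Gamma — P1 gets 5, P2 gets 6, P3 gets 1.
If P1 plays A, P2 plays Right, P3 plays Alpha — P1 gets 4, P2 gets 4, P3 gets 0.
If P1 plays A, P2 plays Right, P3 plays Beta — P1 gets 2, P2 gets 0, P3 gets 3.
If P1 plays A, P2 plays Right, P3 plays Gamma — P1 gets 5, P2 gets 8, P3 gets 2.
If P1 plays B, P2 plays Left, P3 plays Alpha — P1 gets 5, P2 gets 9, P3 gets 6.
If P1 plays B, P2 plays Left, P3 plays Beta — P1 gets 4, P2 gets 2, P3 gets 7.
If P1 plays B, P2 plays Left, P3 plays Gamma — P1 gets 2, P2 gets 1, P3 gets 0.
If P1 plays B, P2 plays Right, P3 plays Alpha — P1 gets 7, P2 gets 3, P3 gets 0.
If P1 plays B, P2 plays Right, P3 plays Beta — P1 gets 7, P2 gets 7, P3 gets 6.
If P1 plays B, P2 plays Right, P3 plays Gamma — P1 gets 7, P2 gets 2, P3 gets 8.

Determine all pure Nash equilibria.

(A, Left, Beta); (B, Right, Gamma)

Mark each player's best response to every combination of opponents' strategies; a profile where every player is best-responding is a pure Nash equilibrium.
P1 against (Left, Alpha): payoffs 9, 5 → best response A.
P1 against (Left, Beta): payoffs 7, 4 → best response A.
P1 against (Left, Gamma): payoffs 5, 2 → best response A.
P1 against (Right, Alpha): payoffs 4, 7 → best response B.
P1 against (Right, Beta): payoffs 2, 7 → best response B.
P1 against (Right, Gamma): payoffs 5, 7 → best response B.
P2 against (A, Alpha): payoffs 5, 4 → best response Left.
P2 against (A, Beta): payoffs 4, 0 → best response Left.
P2 against (A, Gamma): payoffs 6, 8 → best response Right.
P2 against (B, Alpha): payoffs 9, 3 → best response Left.
P2 against (B, Beta): payoffs 2, 7 → best response Right.
P2 against (B, Gamma): payoffs 1, 2 → best response Right.
P3 against (A, Left): payoffs 4, 5, 1 → best response Beta.
P3 against (A, Right): payoffs 0, 3, 2 → best response Beta.
P3 against (B, Left): payoffs 6, 7, 0 → best response Beta.
P3 against (B, Right): payoffs 0, 6, 8 → best response Gamma.
Mutual best responses: (A, Left, Beta); (B, Right, Gamma).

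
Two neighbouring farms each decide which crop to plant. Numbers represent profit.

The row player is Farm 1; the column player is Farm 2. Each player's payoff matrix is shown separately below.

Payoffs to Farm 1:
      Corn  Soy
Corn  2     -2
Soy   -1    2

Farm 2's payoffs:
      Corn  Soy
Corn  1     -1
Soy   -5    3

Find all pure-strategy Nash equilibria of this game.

Pure-strategy Nash equilibria: (Corn, Corn), (Soy, Soy)

Farm 1 against Corn: payoffs 2, -1 → best response Corn.
Farm 1 against Soy: payoffs -2, 2 → best response Soy.
Farm 2 against Corn: payoffs 1, -1 → best response Corn.
Farm 2 against Soy: payoffs -5, 3 → best response Soy.
Mutual best responses: (Corn, Corn); (Soy, Soy).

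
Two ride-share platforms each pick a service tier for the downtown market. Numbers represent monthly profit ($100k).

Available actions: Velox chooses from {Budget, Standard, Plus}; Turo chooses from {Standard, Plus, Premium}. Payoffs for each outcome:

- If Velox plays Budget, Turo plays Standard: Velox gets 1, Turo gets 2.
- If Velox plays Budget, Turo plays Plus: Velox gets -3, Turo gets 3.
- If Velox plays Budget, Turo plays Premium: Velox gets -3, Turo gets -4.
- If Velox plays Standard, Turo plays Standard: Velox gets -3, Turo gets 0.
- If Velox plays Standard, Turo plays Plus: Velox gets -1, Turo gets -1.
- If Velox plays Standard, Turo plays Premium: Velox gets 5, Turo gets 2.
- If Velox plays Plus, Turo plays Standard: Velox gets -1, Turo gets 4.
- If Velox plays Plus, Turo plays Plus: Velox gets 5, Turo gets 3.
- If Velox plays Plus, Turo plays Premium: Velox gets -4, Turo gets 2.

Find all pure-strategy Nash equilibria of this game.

The unique pure-strategy Nash equilibrium is (Standard, Premium).

Velox against Standard: payoffs 1, -3, -1 → best response Budget.
Velox against Plus: payoffs -3, -1, 5 → best response Plus.
Velox against Premium: payoffs -3, 5, -4 → best response Standard.
Turo against Budget: payoffs 2, 3, -4 → best response Plus.
Turo against Standard: payoffs 0, -1, 2 → best response Premium.
Turo against Plus: payoffs 4, 3, 2 → best response Standard.
Mutual best responses: (Standard, Premium).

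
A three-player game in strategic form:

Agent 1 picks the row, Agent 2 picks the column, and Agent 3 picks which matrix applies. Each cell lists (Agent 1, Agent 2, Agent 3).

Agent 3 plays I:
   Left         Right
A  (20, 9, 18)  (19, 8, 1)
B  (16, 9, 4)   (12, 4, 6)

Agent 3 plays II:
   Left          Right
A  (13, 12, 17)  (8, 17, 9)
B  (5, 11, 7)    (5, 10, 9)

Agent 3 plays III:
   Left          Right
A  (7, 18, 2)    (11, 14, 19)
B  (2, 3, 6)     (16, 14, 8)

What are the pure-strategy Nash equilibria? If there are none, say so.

(A, Left, I)

Agent 1 against (Left, I): payoffs 20, 16 → best response A.
Agent 1 against (Left, II): payoffs 13, 5 → best response A.
Agent 1 against (Left, III): payoffs 7, 2 → best response A.
Agent 1 against (Right, I): payoffs 19, 12 → best response A.
Agent 1 against (Right, II): payoffs 8, 5 → best response A.
Agent 1 against (Right, III): payoffs 11, 16 → best response B.
Agent 2 against (A, I): payoffs 9, 8 → best response Left.
Agent 2 against (A, II): payoffs 12, 17 → best response Right.
Agent 2 against (A, III): payoffs 18, 14 → best response Left.
Agent 2 against (B, I): payoffs 9, 4 → best response Left.
Agent 2 against (B, II): payoffs 11, 10 → best response Left.
Agent 2 against (B, III): payoffs 3, 14 → best response Right.
Agent 3 against (A, Left): payoffs 18, 17, 2 → best response I.
Agent 3 against (A, Right): payoffs 1, 9, 19 → best response III.
Agent 3 against (B, Left): payoffs 4, 7, 6 → best response II.
Agent 3 against (B, Right): payoffs 6, 9, 8 → best response II.
Mutual best responses: (A, Left, I).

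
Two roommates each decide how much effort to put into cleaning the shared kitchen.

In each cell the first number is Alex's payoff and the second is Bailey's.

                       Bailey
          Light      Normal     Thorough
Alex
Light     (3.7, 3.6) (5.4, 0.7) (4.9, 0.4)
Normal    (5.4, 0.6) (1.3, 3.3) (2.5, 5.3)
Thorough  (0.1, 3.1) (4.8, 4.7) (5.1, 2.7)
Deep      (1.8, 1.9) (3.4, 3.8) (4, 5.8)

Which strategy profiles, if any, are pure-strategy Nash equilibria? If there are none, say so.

(Light, Light): Alex can switch to Normal (3.7 → 5.4). Not NE.
(Light, Normal): Bailey can switch to Light (0.7 → 3.6). Not NE.
(Light, Thorough): Alex can switch to Thorough (4.9 → 5.1). Not NE.
(Normal, Light): Bailey can switch to Normal (0.6 → 3.3). Not NE.
(Normal, Normal): Alex can switch to Light (1.3 → 5.4). Not NE.
(Normal, Thorough): Alex can switch to Light (2.5 → 4.9). Not NE.
(Thorough, Light): Alex can switch to Light (0.1 → 3.7). Not NE.
(Thorough, Normal): Alex can switch to Light (4.8 → 5.4). Not NE.
(Thorough, Thorough): Bailey can switch to Light (2.7 → 3.1). Not NE.
(Deep, Light): Alex can switch to Light (1.8 → 3.7). Not NE.
(The remaining 2 profiles each have a profitable deviation by the same check.)

This game has no pure Nash equilibrium.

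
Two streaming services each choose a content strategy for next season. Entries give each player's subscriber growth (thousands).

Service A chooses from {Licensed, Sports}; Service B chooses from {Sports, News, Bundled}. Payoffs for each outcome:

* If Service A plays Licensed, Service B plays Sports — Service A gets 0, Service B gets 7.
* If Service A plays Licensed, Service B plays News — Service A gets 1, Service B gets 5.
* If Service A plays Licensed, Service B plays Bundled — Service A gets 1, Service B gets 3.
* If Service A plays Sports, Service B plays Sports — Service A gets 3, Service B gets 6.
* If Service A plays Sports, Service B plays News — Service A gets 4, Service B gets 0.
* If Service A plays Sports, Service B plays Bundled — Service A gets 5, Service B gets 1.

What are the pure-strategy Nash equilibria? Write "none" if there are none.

Pure NE: (Sports, Sports)

(Licensed, Sports): Service A can switch to Sports (0 → 3). Not NE.
(Licensed, News): Service A can switch to Sports (1 → 4). Not NE.
(Licensed, Bundled): Service A can switch to Sports (1 → 5). Not NE.
(Sports, Sports): Service A gets 3, best alternative 0; Service B gets 6, best alternative 1. No profitable deviation — NE.
(Sports, News): Service B can switch to Sports (0 → 6). Not NE.
(Sports, Bundled): Service B can switch to Sports (1 → 6). Not NE.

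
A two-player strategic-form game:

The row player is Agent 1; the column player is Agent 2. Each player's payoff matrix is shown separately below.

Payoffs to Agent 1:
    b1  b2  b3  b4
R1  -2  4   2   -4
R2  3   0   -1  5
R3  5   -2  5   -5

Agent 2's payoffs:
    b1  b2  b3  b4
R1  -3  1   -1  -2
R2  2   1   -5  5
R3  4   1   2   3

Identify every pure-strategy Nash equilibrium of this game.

The pure Nash equilibria are (R1, b2) and (R2, b4) and (R3, b1).

(R1, b1): Agent 1 can switch to R2 (-2 → 3). Not NE.
(R1, b2): Agent 1 gets 4, best alternative 0; Agent 2 gets 1, best alternative -1. No profitable deviation — NE.
(R1, b3): Agent 1 can switch to R3 (2 → 5). Not NE.
(R1, b4): Agent 1 can switch to R2 (-4 → 5). Not NE.
(R2, b1): Agent 1 can switch to R3 (3 → 5). Not NE.
(R2, b2): Agent 1 can switch to R1 (0 → 4). Not NE.
(R2, b3): Agent 1 can switch to R1 (-1 → 2). Not NE.
(R2, b4): Agent 1 gets 5, best alternative -4; Agent 2 gets 5, best alternative 2. No profitable deviation — NE.
(R3, b1): Agent 1 gets 5, best alternative 3; Agent 2 gets 4, best alternative 3. No profitable deviation — NE.
(R3, b2): Agent 1 can switch to R1 (-2 → 4). Not NE.
(R3, b3): Agent 2 can switch to b1 (2 → 4). Not NE.
(R3, b4): Agent 1 can switch to R1 (-5 → -4). Not NE.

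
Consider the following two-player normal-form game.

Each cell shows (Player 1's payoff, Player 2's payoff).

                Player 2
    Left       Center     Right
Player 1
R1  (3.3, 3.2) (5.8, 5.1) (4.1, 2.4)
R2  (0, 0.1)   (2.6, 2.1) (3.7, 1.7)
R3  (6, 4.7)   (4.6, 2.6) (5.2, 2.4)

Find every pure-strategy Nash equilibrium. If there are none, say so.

For each player, find the best response to each opponent profile; mutual best responses are the pure NE.
Player 1 against Left: payoffs 3.3, 0, 6 → best response R3.
Player 1 against Center: payoffs 5.8, 2.6, 4.6 → best response R1.
Player 1 against Right: payoffs 4.1, 3.7, 5.2 → best response R3.
Player 2 against R1: payoffs 3.2, 5.1, 2.4 → best response Center.
Player 2 against R2: payoffs 0.1, 2.1, 1.7 → best response Center.
Player 2 against R3: payoffs 4.7, 2.6, 2.4 → best response Left.
Mutual best responses: (R1, Center); (R3, Left).

Pure-strategy Nash equilibria: (R1, Center), (R3, Left)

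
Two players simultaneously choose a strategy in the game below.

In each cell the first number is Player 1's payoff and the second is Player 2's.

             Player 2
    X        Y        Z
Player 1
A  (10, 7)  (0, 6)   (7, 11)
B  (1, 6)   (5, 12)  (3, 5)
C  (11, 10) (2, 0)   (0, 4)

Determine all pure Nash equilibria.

The pure Nash equilibria are (A, Z) and (B, Y) and (C, X).

(A, X): Player 1 can switch to C (10 → 11). Not NE.
(A, Y): Player 1 can switch to B (0 → 5). Not NE.
(A, Z): Player 1 gets 7, best alternative 3; Player 2 gets 11, best alternative 7. No profitable deviation — NE.
(B, X): Player 1 can switch to A (1 → 10). Not NE.
(B, Y): Player 1 gets 5, best alternative 2; Player 2 gets 12, best alternative 6. No profitable deviation — NE.
(B, Z): Player 1 can switch to A (3 → 7). Not NE.
(C, X): Player 1 gets 11, best alternative 10; Player 2 gets 10, best alternative 4. No profitable deviation — NE.
(C, Y): Player 1 can switch to B (2 → 5). Not NE.
(C, Z): Player 1 can switch to A (0 → 7). Not NE.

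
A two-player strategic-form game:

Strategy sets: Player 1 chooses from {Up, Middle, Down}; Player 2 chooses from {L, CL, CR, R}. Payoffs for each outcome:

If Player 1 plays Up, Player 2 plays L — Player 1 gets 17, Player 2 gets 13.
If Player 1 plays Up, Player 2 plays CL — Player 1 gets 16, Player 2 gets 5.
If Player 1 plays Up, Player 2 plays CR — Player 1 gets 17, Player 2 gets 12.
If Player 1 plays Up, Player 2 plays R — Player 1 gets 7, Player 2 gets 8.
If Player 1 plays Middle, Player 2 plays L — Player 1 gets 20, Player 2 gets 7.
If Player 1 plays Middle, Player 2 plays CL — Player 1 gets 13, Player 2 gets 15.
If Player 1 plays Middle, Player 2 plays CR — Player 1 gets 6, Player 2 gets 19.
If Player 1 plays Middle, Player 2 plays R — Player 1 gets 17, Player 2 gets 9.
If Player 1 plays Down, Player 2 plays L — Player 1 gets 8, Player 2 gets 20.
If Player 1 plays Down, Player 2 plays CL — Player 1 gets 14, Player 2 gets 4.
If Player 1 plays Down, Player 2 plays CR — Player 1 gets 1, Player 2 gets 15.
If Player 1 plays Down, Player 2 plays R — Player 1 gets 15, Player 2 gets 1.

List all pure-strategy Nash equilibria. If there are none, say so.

Player 1 against L: payoffs 17, 20, 8 → best response Middle.
Player 1 against CL: payoffs 16, 13, 14 → best response Up.
Player 1 against CR: payoffs 17, 6, 1 → best response Up.
Player 1 against R: payoffs 7, 17, 15 → best response Middle.
Player 2 against Up: payoffs 13, 5, 12, 8 → best response L.
Player 2 against Middle: payoffs 7, 15, 19, 9 → best response CR.
Player 2 against Down: payoffs 20, 4, 15, 1 → best response L.
No profile is a mutual best response for all players.

There is no pure-strategy Nash equilibrium.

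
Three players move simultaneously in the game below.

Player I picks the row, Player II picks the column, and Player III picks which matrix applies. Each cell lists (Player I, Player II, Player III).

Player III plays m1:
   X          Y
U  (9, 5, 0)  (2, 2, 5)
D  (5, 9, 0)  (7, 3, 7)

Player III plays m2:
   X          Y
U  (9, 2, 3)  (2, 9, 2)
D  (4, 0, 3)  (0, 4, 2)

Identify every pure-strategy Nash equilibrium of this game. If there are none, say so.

(U, X, m1): Player III can switch to m2 (0 → 3). Not NE.
(U, X, m2): Player II can switch to Y (2 → 9). Not NE.
(U, Y, m1): Player I can switch to D (2 → 7). Not NE.
(U, Y, m2): Player III can switch to m1 (2 → 5). Not NE.
(D, X, m1): Player I can switch to U (5 → 9). Not NE.
(D, X, m2): Player I can switch to U (4 → 9). Not NE.
(D, Y, m1): Player II can switch to X (3 → 9). Not NE.
(D, Y, m2): Player I can switch to U (0 → 2). Not NE.

This game has no pure Nash equilibrium.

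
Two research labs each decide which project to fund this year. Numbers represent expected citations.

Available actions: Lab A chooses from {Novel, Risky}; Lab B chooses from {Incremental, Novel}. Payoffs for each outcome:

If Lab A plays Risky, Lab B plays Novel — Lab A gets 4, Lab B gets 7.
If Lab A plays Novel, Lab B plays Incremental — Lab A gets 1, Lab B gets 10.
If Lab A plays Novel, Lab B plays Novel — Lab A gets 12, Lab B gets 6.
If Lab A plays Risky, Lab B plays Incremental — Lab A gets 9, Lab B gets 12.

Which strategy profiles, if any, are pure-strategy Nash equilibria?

(Risky, Incremental)

Lab A against Incremental: payoffs 1, 9 → best response Risky.
Lab A against Novel: payoffs 12, 4 → best response Novel.
Lab B against Novel: payoffs 10, 6 → best response Incremental.
Lab B against Risky: payoffs 12, 7 → best response Incremental.
Mutual best responses: (Risky, Incremental).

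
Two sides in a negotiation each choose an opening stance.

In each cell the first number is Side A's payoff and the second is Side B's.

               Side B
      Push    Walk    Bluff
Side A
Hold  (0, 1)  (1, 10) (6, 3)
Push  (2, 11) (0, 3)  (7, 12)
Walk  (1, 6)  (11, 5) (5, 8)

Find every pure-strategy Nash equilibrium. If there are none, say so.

Check each profile: it is a Nash equilibrium iff no player can strictly gain by switching unilaterally.
(Hold, Push): Side A can switch to Push (0 → 2). Not NE.
(Hold, Walk): Side A can switch to Walk (1 → 11). Not NE.
(Hold, Bluff): Side A can switch to Push (6 → 7). Not NE.
(Push, Push): Side B can switch to Bluff (11 → 12). Not NE.
(Push, Walk): Side A can switch to Hold (0 → 1). Not NE.
(Push, Bluff): Side A gets 7, best alternative 6; Side B gets 12, best alternative 11. No profitable deviation — NE.
(Walk, Push): Side A can switch to Push (1 → 2). Not NE.
(Walk, Walk): Side B can switch to Push (5 → 6). Not NE.
(Walk, Bluff): Side A can switch to Hold (5 → 6). Not NE.

The unique pure-strategy Nash equilibrium is (Push, Bluff).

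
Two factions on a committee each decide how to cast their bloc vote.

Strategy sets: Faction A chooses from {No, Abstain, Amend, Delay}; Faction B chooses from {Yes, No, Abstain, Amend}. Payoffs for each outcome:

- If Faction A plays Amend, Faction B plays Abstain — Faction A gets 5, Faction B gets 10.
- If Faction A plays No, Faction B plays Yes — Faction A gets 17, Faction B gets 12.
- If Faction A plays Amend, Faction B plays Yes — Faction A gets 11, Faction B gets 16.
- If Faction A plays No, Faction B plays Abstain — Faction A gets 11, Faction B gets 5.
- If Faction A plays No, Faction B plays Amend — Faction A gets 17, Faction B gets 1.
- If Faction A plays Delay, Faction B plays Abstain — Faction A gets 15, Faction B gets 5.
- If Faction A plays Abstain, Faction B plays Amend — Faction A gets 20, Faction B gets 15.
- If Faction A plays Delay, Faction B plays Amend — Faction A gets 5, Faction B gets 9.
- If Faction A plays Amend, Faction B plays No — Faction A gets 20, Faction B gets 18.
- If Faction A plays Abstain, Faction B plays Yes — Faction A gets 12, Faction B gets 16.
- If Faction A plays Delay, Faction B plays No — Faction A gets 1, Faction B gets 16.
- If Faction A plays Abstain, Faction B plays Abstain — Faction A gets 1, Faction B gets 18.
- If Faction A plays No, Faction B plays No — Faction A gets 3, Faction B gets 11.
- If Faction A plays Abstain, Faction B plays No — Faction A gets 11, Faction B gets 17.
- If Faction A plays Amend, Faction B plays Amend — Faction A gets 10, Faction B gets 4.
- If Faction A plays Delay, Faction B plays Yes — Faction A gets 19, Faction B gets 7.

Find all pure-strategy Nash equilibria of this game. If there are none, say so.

Pure NE: (Amend, No)

(No, Yes): Faction A can switch to Delay (17 → 19). Not NE.
(No, No): Faction A can switch to Abstain (3 → 11). Not NE.
(No, Abstain): Faction A can switch to Delay (11 → 15). Not NE.
(No, Amend): Faction A can switch to Abstain (17 → 20). Not NE.
(Abstain, Yes): Faction A can switch to No (12 → 17). Not NE.
(Abstain, No): Faction A can switch to Amend (11 → 20). Not NE.
(Abstain, Abstain): Faction A can switch to No (1 → 11). Not NE.
(Abstain, Amend): Faction B can switch to Yes (15 → 16). Not NE.
(Amend, Yes): Faction A can switch to No (11 → 17). Not NE.
(Amend, No): Faction A gets 20, best alternative 11; Faction B gets 18, best alternative 16. No profitable deviation — NE.
(Amend, Abstain): Faction A can switch to No (5 → 11). Not NE.
(Amend, Amend): Faction A can switch to No (10 → 17). Not NE.
(Delay, Yes): Faction B can switch to No (7 → 16). Not NE.
(The remaining 3 profiles each have a profitable deviation by the same check.)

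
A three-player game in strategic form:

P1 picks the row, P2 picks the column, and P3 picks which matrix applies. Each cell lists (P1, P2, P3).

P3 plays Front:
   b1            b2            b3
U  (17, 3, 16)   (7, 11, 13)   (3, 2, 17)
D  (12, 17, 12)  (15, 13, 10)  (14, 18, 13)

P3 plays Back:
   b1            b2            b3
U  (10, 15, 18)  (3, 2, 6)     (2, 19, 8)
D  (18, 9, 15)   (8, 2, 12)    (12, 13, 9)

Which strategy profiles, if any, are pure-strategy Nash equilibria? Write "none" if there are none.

The unique pure-strategy Nash equilibrium is (D, b3, Front).

(U, b1, Front): P2 can switch to b2 (3 → 11). Not NE.
(U, b1, Back): P1 can switch to D (10 → 18). Not NE.
(U, b2, Front): P1 can switch to D (7 → 15). Not NE.
(U, b2, Back): P1 can switch to D (3 → 8). Not NE.
(U, b3, Front): P1 can switch to D (3 → 14). Not NE.
(U, b3, Back): P1 can switch to D (2 → 12). Not NE.
(D, b1, Front): P1 can switch to U (12 → 17). Not NE.
(D, b1, Back): P2 can switch to b3 (9 → 13). Not NE.
(D, b2, Front): P2 can switch to b1 (13 → 17). Not NE.
(D, b2, Back): P2 can switch to b1 (2 → 9). Not NE.
(D, b3, Front): P1 gets 14, best alternative 3; P2 gets 18, best alternative 17; P3 gets 13, best alternative 9. No profitable deviation — NE.
(The remaining 1 profile has a profitable deviation by the same check.)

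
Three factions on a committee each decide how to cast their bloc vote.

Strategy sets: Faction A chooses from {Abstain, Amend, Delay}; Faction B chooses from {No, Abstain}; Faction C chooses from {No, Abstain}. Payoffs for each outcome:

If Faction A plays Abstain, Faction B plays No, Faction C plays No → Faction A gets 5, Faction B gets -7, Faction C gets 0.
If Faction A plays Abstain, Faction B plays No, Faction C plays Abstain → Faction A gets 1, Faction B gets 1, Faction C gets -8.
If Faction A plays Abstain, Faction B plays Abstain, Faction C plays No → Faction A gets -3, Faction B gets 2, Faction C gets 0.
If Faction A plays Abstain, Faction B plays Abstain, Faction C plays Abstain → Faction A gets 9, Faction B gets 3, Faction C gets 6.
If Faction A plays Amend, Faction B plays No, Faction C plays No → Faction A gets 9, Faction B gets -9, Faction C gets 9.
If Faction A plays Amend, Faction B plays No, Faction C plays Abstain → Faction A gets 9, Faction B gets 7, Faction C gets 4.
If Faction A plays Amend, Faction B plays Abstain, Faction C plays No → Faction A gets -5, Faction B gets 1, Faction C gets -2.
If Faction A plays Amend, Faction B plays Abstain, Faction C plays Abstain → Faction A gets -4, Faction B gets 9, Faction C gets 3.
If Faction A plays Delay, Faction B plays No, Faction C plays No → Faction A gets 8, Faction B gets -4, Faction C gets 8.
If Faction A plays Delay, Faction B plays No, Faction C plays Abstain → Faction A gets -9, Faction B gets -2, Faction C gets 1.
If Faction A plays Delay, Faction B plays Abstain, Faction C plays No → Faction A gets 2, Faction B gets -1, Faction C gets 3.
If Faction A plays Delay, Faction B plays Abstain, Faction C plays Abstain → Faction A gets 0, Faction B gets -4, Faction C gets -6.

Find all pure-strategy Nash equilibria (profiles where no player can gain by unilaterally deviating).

(Abstain, Abstain, Abstain); (Delay, Abstain, No)

For each player, find the best response to each opponent profile; mutual best responses are the pure NE.
Faction A against (No, No): payoffs 5, 9, 8 → best response Amend.
Faction A against (No, Abstain): payoffs 1, 9, -9 → best response Amend.
Faction A against (Abstain, No): payoffs -3, -5, 2 → best response Delay.
Faction A against (Abstain, Abstain): payoffs 9, -4, 0 → best response Abstain.
Faction B against (Abstain, No): payoffs -7, 2 → best response Abstain.
Faction B against (Abstain, Abstain): payoffs 1, 3 → best response Abstain.
Faction B against (Amend, No): payoffs -9, 1 → best response Abstain.
Faction B against (Amend, Abstain): payoffs 7, 9 → best response Abstain.
Faction B against (Delay, No): payoffs -4, -1 → best response Abstain.
Faction B against (Delay, Abstain): payoffs -2, -4 → best response No.
Faction C against (Abstain, No): payoffs 0, -8 → best response No.
Faction C against (Abstain, Abstain): payoffs 0, 6 → best response Abstain.
Faction C against (Amend, No): payoffs 9, 4 → best response No.
Faction C against (Amend, Abstain): payoffs -2, 3 → best response Abstain.
Faction C against (Delay, No): payoffs 8, 1 → best response No.
Faction C against (Delay, Abstain): payoffs 3, -6 → best response No.
Mutual best responses: (Abstain, Abstain, Abstain); (Delay, Abstain, No).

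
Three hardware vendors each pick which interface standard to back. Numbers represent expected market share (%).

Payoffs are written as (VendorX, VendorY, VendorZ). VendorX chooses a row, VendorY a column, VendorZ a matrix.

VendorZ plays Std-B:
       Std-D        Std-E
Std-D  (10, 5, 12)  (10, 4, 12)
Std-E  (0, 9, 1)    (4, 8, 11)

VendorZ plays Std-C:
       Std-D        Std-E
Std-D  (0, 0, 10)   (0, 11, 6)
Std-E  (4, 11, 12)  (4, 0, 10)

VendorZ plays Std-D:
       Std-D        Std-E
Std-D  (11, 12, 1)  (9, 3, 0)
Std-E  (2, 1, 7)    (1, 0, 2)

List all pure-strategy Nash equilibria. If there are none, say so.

For each player, find the best response to each opponent profile; mutual best responses are the pure NE.
VendorX against (Std-D, Std-B): payoffs 10, 0 → best response Std-D.
VendorX against (Std-D, Std-C): payoffs 0, 4 → best response Std-E.
VendorX against (Std-D, Std-D): payoffs 11, 2 → best response Std-D.
VendorX against (Std-E, Std-B): payoffs 10, 4 → best response Std-D.
VendorX against (Std-E, Std-C): payoffs 0, 4 → best response Std-E.
VendorX against (Std-E, Std-D): payoffs 9, 1 → best response Std-D.
VendorY against (Std-D, Std-B): payoffs 5, 4 → best response Std-D.
VendorY against (Std-D, Std-C): payoffs 0, 11 → best response Std-E.
VendorY against (Std-D, Std-D): payoffs 12, 3 → best response Std-D.
VendorY against (Std-E, Std-B): payoffs 9, 8 → best response Std-D.
VendorY against (Std-E, Std-C): payoffs 11, 0 → best response Std-D.
VendorY against (Std-E, Std-D): payoffs 1, 0 → best response Std-D.
VendorZ against (Std-D, Std-D): payoffs 12, 10, 1 → best response Std-B.
VendorZ against (Std-D, Std-E): payoffs 12, 6, 0 → best response Std-B.
VendorZ against (Std-E, Std-D): payoffs 1, 12, 7 → best response Std-C.
VendorZ against (Std-E, Std-E): payoffs 11, 10, 2 → best response Std-B.
Mutual best responses: (Std-D, Std-D, Std-B); (Std-E, Std-D, Std-C).

The pure Nash equilibria are (Std-D, Std-D, Std-B) and (Std-E, Std-D, Std-C).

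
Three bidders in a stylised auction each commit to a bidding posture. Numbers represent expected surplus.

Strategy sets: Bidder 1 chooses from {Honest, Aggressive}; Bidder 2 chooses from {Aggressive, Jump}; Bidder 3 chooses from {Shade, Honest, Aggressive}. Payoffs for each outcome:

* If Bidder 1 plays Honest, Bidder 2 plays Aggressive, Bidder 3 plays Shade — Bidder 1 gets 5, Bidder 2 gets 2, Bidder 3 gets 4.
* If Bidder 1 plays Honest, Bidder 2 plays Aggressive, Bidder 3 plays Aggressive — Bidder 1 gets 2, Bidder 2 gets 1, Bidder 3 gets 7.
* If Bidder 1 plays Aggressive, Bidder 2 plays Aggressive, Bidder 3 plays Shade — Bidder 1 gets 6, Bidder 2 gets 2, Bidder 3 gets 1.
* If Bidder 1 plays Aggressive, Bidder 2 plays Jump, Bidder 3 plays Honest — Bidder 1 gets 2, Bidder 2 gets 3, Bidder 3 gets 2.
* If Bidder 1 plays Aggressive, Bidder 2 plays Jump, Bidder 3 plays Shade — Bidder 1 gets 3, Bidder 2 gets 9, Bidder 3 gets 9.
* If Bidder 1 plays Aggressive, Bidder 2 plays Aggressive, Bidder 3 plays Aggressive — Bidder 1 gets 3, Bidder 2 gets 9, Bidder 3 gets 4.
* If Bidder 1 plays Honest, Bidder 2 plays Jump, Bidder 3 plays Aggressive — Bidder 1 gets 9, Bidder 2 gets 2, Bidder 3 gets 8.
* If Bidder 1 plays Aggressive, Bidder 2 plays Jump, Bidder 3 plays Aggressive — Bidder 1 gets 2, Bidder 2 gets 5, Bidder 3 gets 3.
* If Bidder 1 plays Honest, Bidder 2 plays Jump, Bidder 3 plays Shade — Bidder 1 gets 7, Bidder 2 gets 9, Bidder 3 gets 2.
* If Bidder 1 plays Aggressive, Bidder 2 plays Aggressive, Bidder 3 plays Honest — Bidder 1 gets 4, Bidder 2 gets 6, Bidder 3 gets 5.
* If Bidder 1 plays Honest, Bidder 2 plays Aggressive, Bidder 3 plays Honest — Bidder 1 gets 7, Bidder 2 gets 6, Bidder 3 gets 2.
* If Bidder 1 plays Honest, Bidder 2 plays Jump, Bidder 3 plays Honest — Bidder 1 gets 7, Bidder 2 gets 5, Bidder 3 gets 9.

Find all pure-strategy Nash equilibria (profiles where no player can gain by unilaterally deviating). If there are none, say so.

Bidder 1 against (Aggressive, Shade): payoffs 5, 6 → best response Aggressive.
Bidder 1 against (Aggressive, Honest): payoffs 7, 4 → best response Honest.
Bidder 1 against (Aggressive, Aggressive): payoffs 2, 3 → best response Aggressive.
Bidder 1 against (Jump, Shade): payoffs 7, 3 → best response Honest.
Bidder 1 against (Jump, Honest): payoffs 7, 2 → best response Honest.
Bidder 1 against (Jump, Aggressive): payoffs 9, 2 → best response Honest.
Bidder 2 against (Honest, Shade): payoffs 2, 9 → best response Jump.
Bidder 2 against (Honest, Honest): payoffs 6, 5 → best response Aggressive.
Bidder 2 against (Honest, Aggressive): payoffs 1, 2 → best response Jump.
Bidder 2 against (Aggressive, Shade): payoffs 2, 9 → best response Jump.
Bidder 2 against (Aggressive, Honest): payoffs 6, 3 → best response Aggressive.
Bidder 2 against (Aggressive, Aggressive): payoffs 9, 5 → best response Aggressive.
Bidder 3 against (Honest, Aggressive): payoffs 4, 2, 7 → best response Aggressive.
Bidder 3 against (Honest, Jump): payoffs 2, 9, 8 → best response Honest.
Bidder 3 against (Aggressive, Aggressive): payoffs 1, 5, 4 → best response Honest.
Bidder 3 against (Aggressive, Jump): payoffs 9, 2, 3 → best response Shade.
No profile is a mutual best response for all players.

none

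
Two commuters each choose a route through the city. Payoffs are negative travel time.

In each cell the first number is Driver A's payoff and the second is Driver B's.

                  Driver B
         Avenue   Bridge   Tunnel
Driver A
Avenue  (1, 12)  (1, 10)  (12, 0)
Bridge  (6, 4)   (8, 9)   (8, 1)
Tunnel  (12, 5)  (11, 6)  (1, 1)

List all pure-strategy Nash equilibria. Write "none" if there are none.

Driver A against Avenue: payoffs 1, 6, 12 → best response Tunnel.
Driver A against Bridge: payoffs 1, 8, 11 → best response Tunnel.
Driver A against Tunnel: payoffs 12, 8, 1 → best response Avenue.
Driver B against Avenue: payoffs 12, 10, 0 → best response Avenue.
Driver B against Bridge: payoffs 4, 9, 1 → best response Bridge.
Driver B against Tunnel: payoffs 5, 6, 1 → best response Bridge.
Mutual best responses: (Tunnel, Bridge).

(Tunnel, Bridge)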